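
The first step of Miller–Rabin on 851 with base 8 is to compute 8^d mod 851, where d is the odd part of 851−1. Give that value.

851 − 1 = 850 = 2^1 · 425, so d = 425.
8^1 ≡ 8 (mod 851)
8^2 ≡ 8^2 = 64 ≡ 64 (mod 851)
8^4 ≡ 64^2 = 4096 ≡ 692 (mod 851)
8^8 ≡ 692^2 = 478864 ≡ 602 (mod 851)
8^16 ≡ 602^2 = 362404 ≡ 729 (mod 851)
8^32 ≡ 729^2 = 531441 ≡ 417 (mod 851)
8^64 ≡ 417^2 = 173889 ≡ 285 (mod 851)
8^128 ≡ 285^2 = 81225 ≡ 380 (mod 851)
8^256 ≡ 380^2 = 144400 ≡ 581 (mod 851)
425 = 256 + 128 + 32 + 8 + 1 in binary powers of 2.
So 8^425 ≡ 581 · 380 · 417 · 602 · 8 ≡ 541 (mod 851).
Squaring chain: 541; never reaches −1, so base 8 is a Miller–Rabin witness that 851 is composite.

541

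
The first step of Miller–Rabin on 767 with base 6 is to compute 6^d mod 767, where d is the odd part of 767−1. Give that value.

767 − 1 = 766 = 2^1 · 383, so d = 383.
6^1 ≡ 6 (mod 767)
6^2 ≡ 6^2 = 36 ≡ 36 (mod 767)
6^4 ≡ 36^2 = 1296 ≡ 529 (mod 767)
6^8 ≡ 529^2 = 279841 ≡ 653 (mod 767)
6^16 ≡ 653^2 = 426409 ≡ 724 (mod 767)
6^32 ≡ 724^2 = 524176 ≡ 315 (mod 767)
6^64 ≡ 315^2 = 99225 ≡ 282 (mod 767)
6^128 ≡ 282^2 = 79524 ≡ 523 (mod 767)
6^256 ≡ 523^2 = 273529 ≡ 477 (mod 767)
383 = 256 + 64 + 32 + 16 + 8 + 4 + 2 + 1 in binary powers of 2.
So 6^383 ≡ 477 · 282 · 315 · 724 · 653 · 529 · 36 · 6 ≡ 544 (mod 767).
Squaring chain: 544; never reaches −1, so base 6 is a Miller–Rabin witness that 767 is composite.

544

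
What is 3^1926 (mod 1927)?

237

3^1 ≡ 3 (mod 1927)
3^2 ≡ 3^2 = 9 ≡ 9 (mod 1927)
3^4 ≡ 9^2 = 81 ≡ 81 (mod 1927)
3^8 ≡ 81^2 = 6561 ≡ 780 (mod 1927)
3^16 ≡ 780^2 = 608400 ≡ 1395 (mod 1927)
3^32 ≡ 1395^2 = 1946025 ≡ 1682 (mod 1927)
3^64 ≡ 1682^2 = 2829124 ≡ 288 (mod 1927)
3^128 ≡ 288^2 = 82944 ≡ 83 (mod 1927)
3^256 ≡ 83^2 = 6889 ≡ 1108 (mod 1927)
3^512 ≡ 1108^2 = 1227664 ≡ 165 (mod 1927)
3^1024 ≡ 165^2 = 27225 ≡ 247 (mod 1927)
1926 = 1024 + 512 + 256 + 128 + 4 + 2 in binary powers of 2.
So 3^1926 ≡ 247 · 165 · 1108 · 83 · 81 · 9 ≡ 237 (mod 1927).
Since 237 ≠ 1, base 3 is a Fermat witness: 1927 is composite.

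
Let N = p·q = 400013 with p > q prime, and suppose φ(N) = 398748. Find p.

φ(n) = (p−1)(q−1) = n − (p+q) + 1, so p + q = 400013 − 398748 + 1 = 1266.
p and q are the roots of t² − 1266t + 400013 = 0.
Discriminant: 1266² − 4·400013 = 1602756 − 1600052 = 2704; √2704 = 52.
q = (1266 − 52)/2 = 607, p = (1266 + 52)/2 = 659.
Check: 607 · 659 = 400013.

659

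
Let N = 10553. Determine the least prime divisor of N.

61

10553 is odd.
Digit sum 14, not divisible by 3.
Ends in 3: not divisible by 5.
7: 10553 = 7·1507 + 4
11: 10553 = 11·959 + 4
13: 10553 = 13·811 + 10
17: 10553 = 17·620 + 13
19: 10553 = 19·555 + 8
23: 10553 = 23·458 + 19
29: 10553 = 29·363 + 26
31: 10553 = 31·340 + 13
37: 10553 = 37·285 + 8
41: 10553 = 41·257 + 16
43: 10553 = 43·245 + 18
47: 10553 = 47·224 + 25
53: 10553 = 53·199 + 6
59: 10553 = 59·178 + 51
61: 10553 = 61·173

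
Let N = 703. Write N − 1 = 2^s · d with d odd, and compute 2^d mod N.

703 − 1 = 702 = 2^1 · 351, so d = 351.
2^1 ≡ 2 (mod 703)
2^2 ≡ 2^2 = 4 ≡ 4 (mod 703)
2^4 ≡ 4^2 = 16 ≡ 16 (mod 703)
2^8 ≡ 16^2 = 256 ≡ 256 (mod 703)
2^16 ≡ 256^2 = 65536 ≡ 157 (mod 703)
2^32 ≡ 157^2 = 24649 ≡ 44 (mod 703)
2^64 ≡ 44^2 = 1936 ≡ 530 (mod 703)
2^128 ≡ 530^2 = 280900 ≡ 403 (mod 703)
2^256 ≡ 403^2 = 162409 ≡ 16 (mod 703)
351 = 256 + 64 + 16 + 8 + 4 + 2 + 1 in binary powers of 2.
So 2^351 ≡ 16 · 530 · 157 · 256 · 16 · 4 · 2 ≡ 265 (mod 703).
Squaring chain: 265; never reaches −1, so base 2 is a Miller–Rabin witness that 703 is composite.

265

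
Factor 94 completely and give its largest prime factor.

47

94 = 2 · 47
47 is prime.
So 94 = 2 · 47; the largest prime factor is 47.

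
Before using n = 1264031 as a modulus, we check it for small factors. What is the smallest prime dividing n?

1264031 is odd.
Digit sum 17, not divisible by 3.
Ends in 1: not divisible by 5.
7: 1264031 = 7·180575 + 6
11: 1264031 = 11·114911 + 10
13: 1264031 = 13·97233 + 2
17: 1264031 = 17·74354 + 13
19: 1264031 = 19·66527 + 18
23: 1264031 = 23·54957 + 20
29: 1264031 = 29·43587 + 8
31: 1264031 = 31·40775 + 6
37: 1264031 = 37·34163

37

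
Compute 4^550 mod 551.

4^1 ≡ 4 (mod 551)
4^2 ≡ 4^2 = 16 ≡ 16 (mod 551)
4^4 ≡ 16^2 = 256 ≡ 256 (mod 551)
4^8 ≡ 256^2 = 65536 ≡ 518 (mod 551)
4^16 ≡ 518^2 = 268324 ≡ 538 (mod 551)
4^32 ≡ 538^2 = 289444 ≡ 169 (mod 551)
4^64 ≡ 169^2 = 28561 ≡ 460 (mod 551)
4^128 ≡ 460^2 = 211600 ≡ 16 (mod 551)
4^256 ≡ 16^2 = 256 ≡ 256 (mod 551)
4^512 ≡ 256^2 = 65536 ≡ 518 (mod 551)
550 = 512 + 32 + 4 + 2 in binary powers of 2.
So 4^550 ≡ 518 · 169 · 256 · 16 ≡ 517 (mod 551).
Since 517 ≠ 1, base 4 is a Fermat witness: 551 is composite.

517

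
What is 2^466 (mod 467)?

2^1 ≡ 2 (mod 467)
2^2 ≡ 2^2 = 4 ≡ 4 (mod 467)
2^4 ≡ 4^2 = 16 ≡ 16 (mod 467)
2^8 ≡ 16^2 = 256 ≡ 256 (mod 467)
2^16 ≡ 256^2 = 65536 ≡ 156 (mod 467)
2^32 ≡ 156^2 = 24336 ≡ 52 (mod 467)
2^64 ≡ 52^2 = 2704 ≡ 369 (mod 467)
2^128 ≡ 369^2 = 136161 ≡ 264 (mod 467)
2^256 ≡ 264^2 = 69696 ≡ 113 (mod 467)
466 = 256 + 128 + 64 + 16 + 2 in binary powers of 2.
So 2^466 ≡ 113 · 264 · 369 · 156 · 4 ≡ 1 (mod 467).
Since the result is 1, base 2 gives no evidence that 467 is composite.

1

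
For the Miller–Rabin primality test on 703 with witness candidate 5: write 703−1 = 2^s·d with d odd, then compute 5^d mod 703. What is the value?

703 − 1 = 702 = 2^1 · 351, so d = 351.
5^1 ≡ 5 (mod 703)
5^2 ≡ 5^2 = 25 ≡ 25 (mod 703)
5^4 ≡ 25^2 = 625 ≡ 625 (mod 703)
5^8 ≡ 625^2 = 390625 ≡ 460 (mod 703)
5^16 ≡ 460^2 = 211600 ≡ 700 (mod 703)
5^32 ≡ 700^2 = 490000 ≡ 9 (mod 703)
5^64 ≡ 9^2 = 81 ≡ 81 (mod 703)
5^128 ≡ 81^2 = 6561 ≡ 234 (mod 703)
5^256 ≡ 234^2 = 54756 ≡ 625 (mod 703)
351 = 256 + 64 + 16 + 8 + 4 + 2 + 1 in binary powers of 2.
So 5^351 ≡ 625 · 81 · 700 · 460 · 625 · 25 · 5 ≡ 438 (mod 703).
Squaring chain: 438; never reaches −1, so base 5 is a Miller–Rabin witness that 703 is composite.

438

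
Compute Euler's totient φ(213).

140

Factor: 213 = 3 · 71.
φ(213) = (3−1) · (71−1) = 2 · 70 = 140.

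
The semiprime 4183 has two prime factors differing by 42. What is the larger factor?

Since p = q + 42, we have 4183 = q(q + 42), so q² + 42q − 4183 = 0.
Discriminant: 42² + 4·4183 = 1764 + 16732 = 18496; √18496 = 136.
q = (−42 + 136)/2 = 47, and p = q + 42 = 89.
Check: 47 · 89 = 4183.

89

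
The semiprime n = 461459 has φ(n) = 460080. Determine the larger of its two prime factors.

811

φ(n) = (p−1)(q−1) = n − (p+q) + 1, so p + q = 461459 − 460080 + 1 = 1380.
p and q are the roots of t² − 1380t + 461459 = 0.
Discriminant: 1380² − 4·461459 = 1904400 − 1845836 = 58564; √58564 = 242.
q = (1380 − 242)/2 = 569, p = (1380 + 242)/2 = 811.
Check: 569 · 811 = 461459.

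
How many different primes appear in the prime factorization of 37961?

4

37961 = 7 · 5423
5423 = 11 · 493
493 = 17 · 29
37961 = 7 · 11 · 17 · 29, which has 4 distinct prime factors.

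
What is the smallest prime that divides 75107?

75107 is odd.
Digit sum 20, not divisible by 3.
Ends in 7: not divisible by 5.
7: 75107 = 7·10729 + 4
11: 75107 = 11·6827 + 10
13: 75107 = 13·5777 + 6
17: 75107 = 17·4418 + 1
19: 75107 = 19·3953

19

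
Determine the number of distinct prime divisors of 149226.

149226 = 2 · 74613
74613 = 3 · 24871
24871 = 7 · 3553
3553 = 11 · 323
323 = 17 · 19
149226 = 2 · 3 · 7 · 11 · 17 · 19, which has 6 distinct prime factors.

6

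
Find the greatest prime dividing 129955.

129955 = 5 · 25991
25991 = 7 · 3713
3713 = 47 · 79
79 is prime.
So 129955 = 5 · 7 · 47 · 79; the largest prime factor is 79.

79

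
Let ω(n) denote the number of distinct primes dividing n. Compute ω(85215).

5

85215 = 3 · 28405
28405 = 5 · 5681
5681 = 13 · 437
437 = 19 · 23
85215 = 3 · 5 · 13 · 19 · 23, which has 5 distinct prime factors.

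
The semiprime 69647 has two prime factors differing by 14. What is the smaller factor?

257

Since p = q + 14, we have 69647 = q(q + 14), so q² + 14q − 69647 = 0.
Discriminant: 14² + 4·69647 = 196 + 278588 = 278784; √278784 = 528.
q = (−14 + 528)/2 = 257, and p = q + 14 = 271.
Check: 257 · 271 = 69647.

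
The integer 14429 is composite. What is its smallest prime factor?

47

14429 is odd.
Digit sum 20, not divisible by 3.
Ends in 9: not divisible by 5.
7: 14429 = 7·2061 + 2
11: 14429 = 11·1311 + 8
13: 14429 = 13·1109 + 12
17: 14429 = 17·848 + 13
19: 14429 = 19·759 + 8
23: 14429 = 23·627 + 8
29: 14429 = 29·497 + 16
31: 14429 = 31·465 + 14
37: 14429 = 37·389 + 36
41: 14429 = 41·351 + 38
43: 14429 = 43·335 + 24
47: 14429 = 47·307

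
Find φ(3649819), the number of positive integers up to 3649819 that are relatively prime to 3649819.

3575040

Factor: 3649819 = 97 · 191 · 197.
φ(3649819) = (97−1) · (191−1) · (197−1) = 96 · 190 · 196 = 3575040.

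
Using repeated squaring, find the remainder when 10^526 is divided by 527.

10^1 ≡ 10 (mod 527)
10^2 ≡ 10^2 = 100 ≡ 100 (mod 527)
10^4 ≡ 100^2 = 10000 ≡ 514 (mod 527)
10^8 ≡ 514^2 = 264196 ≡ 169 (mod 527)
10^16 ≡ 169^2 = 28561 ≡ 103 (mod 527)
10^32 ≡ 103^2 = 10609 ≡ 69 (mod 527)
10^64 ≡ 69^2 = 4761 ≡ 18 (mod 527)
10^128 ≡ 18^2 = 324 ≡ 324 (mod 527)
10^256 ≡ 324^2 = 104976 ≡ 103 (mod 527)
10^512 ≡ 103^2 = 10609 ≡ 69 (mod 527)
526 = 512 + 8 + 4 + 2 in binary powers of 2.
So 10^526 ≡ 69 · 169 · 514 · 100 ≡ 382 (mod 527).
Since 382 ≠ 1, base 10 is a Fermat witness: 527 is composite.

382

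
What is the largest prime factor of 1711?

1711 = 29 · 59
59 is prime.
So 1711 = 29 · 59; the largest prime factor is 59.

59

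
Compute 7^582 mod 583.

7^1 ≡ 7 (mod 583)
7^2 ≡ 7^2 = 49 ≡ 49 (mod 583)
7^4 ≡ 49^2 = 2401 ≡ 69 (mod 583)
7^8 ≡ 69^2 = 4761 ≡ 97 (mod 583)
7^16 ≡ 97^2 = 9409 ≡ 81 (mod 583)
7^32 ≡ 81^2 = 6561 ≡ 148 (mod 583)
7^64 ≡ 148^2 = 21904 ≡ 333 (mod 583)
7^128 ≡ 333^2 = 110889 ≡ 119 (mod 583)
7^256 ≡ 119^2 = 14161 ≡ 169 (mod 583)
7^512 ≡ 169^2 = 28561 ≡ 577 (mod 583)
582 = 512 + 64 + 4 + 2 in binary powers of 2.
So 7^582 ≡ 577 · 333 · 69 · 49 ≡ 566 (mod 583).
Since 566 ≠ 1, base 7 is a Fermat witness: 583 is composite.

566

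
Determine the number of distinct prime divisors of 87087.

87087 = 3 · 29029
29029 = 7 · 4147
4147 = 11 · 377
377 = 13 · 29
87087 = 3 · 7 · 11 · 13 · 29, which has 5 distinct prime factors.

5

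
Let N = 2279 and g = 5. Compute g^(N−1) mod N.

5^1 ≡ 5 (mod 2279)
5^2 ≡ 5^2 = 25 ≡ 25 (mod 2279)
5^4 ≡ 25^2 = 625 ≡ 625 (mod 2279)
5^8 ≡ 625^2 = 390625 ≡ 916 (mod 2279)
5^16 ≡ 916^2 = 839056 ≡ 384 (mod 2279)
5^32 ≡ 384^2 = 147456 ≡ 1600 (mod 2279)
5^64 ≡ 1600^2 = 2560000 ≡ 683 (mod 2279)
5^128 ≡ 683^2 = 466489 ≡ 1573 (mod 2279)
5^256 ≡ 1573^2 = 2474329 ≡ 1614 (mod 2279)
5^512 ≡ 1614^2 = 2604996 ≡ 99 (mod 2279)
5^1024 ≡ 99^2 = 9801 ≡ 685 (mod 2279)
5^2048 ≡ 685^2 = 469225 ≡ 2030 (mod 2279)
2278 = 2048 + 128 + 64 + 32 + 4 + 2 in binary powers of 2.
So 5^2278 ≡ 2030 · 1573 · 683 · 1600 · 625 · 25 ≡ 411 (mod 2279).
Since 411 ≠ 1, base 5 is a Fermat witness: 2279 is composite.

411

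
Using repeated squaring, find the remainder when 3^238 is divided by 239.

3^1 ≡ 3 (mod 239)
3^2 ≡ 3^2 = 9 ≡ 9 (mod 239)
3^4 ≡ 9^2 = 81 ≡ 81 (mod 239)
3^8 ≡ 81^2 = 6561 ≡ 108 (mod 239)
3^16 ≡ 108^2 = 11664 ≡ 192 (mod 239)
3^32 ≡ 192^2 = 36864 ≡ 58 (mod 239)
3^64 ≡ 58^2 = 3364 ≡ 18 (mod 239)
3^128 ≡ 18^2 = 324 ≡ 85 (mod 239)
238 = 128 + 64 + 32 + 8 + 4 + 2 in binary powers of 2.
So 3^238 ≡ 85 · 18 · 58 · 108 · 81 · 9 ≡ 1 (mod 239).
Since the result is 1, base 3 gives no evidence that 239 is composite.

1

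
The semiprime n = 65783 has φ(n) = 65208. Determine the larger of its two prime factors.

φ(n) = (p−1)(q−1) = n − (p+q) + 1, so p + q = 65783 − 65208 + 1 = 576.
p and q are the roots of t² − 576t + 65783 = 0.
Discriminant: 576² − 4·65783 = 331776 − 263132 = 68644; √68644 = 262.
q = (576 − 262)/2 = 157, p = (576 + 262)/2 = 419.
Check: 157 · 419 = 65783.

419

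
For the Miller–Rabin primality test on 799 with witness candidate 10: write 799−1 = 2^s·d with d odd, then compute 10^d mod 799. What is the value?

114

799 − 1 = 798 = 2^1 · 399, so d = 399.
10^1 ≡ 10 (mod 799)
10^2 ≡ 10^2 = 100 ≡ 100 (mod 799)
10^4 ≡ 100^2 = 10000 ≡ 412 (mod 799)
10^8 ≡ 412^2 = 169744 ≡ 356 (mod 799)
10^16 ≡ 356^2 = 126736 ≡ 494 (mod 799)
10^32 ≡ 494^2 = 244036 ≡ 341 (mod 799)
10^64 ≡ 341^2 = 116281 ≡ 426 (mod 799)
10^128 ≡ 426^2 = 181476 ≡ 103 (mod 799)
10^256 ≡ 103^2 = 10609 ≡ 222 (mod 799)
399 = 256 + 128 + 8 + 4 + 2 + 1 in binary powers of 2.
So 10^399 ≡ 222 · 103 · 356 · 412 · 100 · 10 ≡ 114 (mod 799).
Squaring chain: 114; never reaches −1, so base 10 is a Miller–Rabin witness that 799 is composite.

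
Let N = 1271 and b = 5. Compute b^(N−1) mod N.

532

5^1 ≡ 5 (mod 1271)
5^2 ≡ 5^2 = 25 ≡ 25 (mod 1271)
5^4 ≡ 25^2 = 625 ≡ 625 (mod 1271)
5^8 ≡ 625^2 = 390625 ≡ 428 (mod 1271)
5^16 ≡ 428^2 = 183184 ≡ 160 (mod 1271)
5^32 ≡ 160^2 = 25600 ≡ 180 (mod 1271)
5^64 ≡ 180^2 = 32400 ≡ 625 (mod 1271)
5^128 ≡ 625^2 = 390625 ≡ 428 (mod 1271)
5^256 ≡ 428^2 = 183184 ≡ 160 (mod 1271)
5^512 ≡ 160^2 = 25600 ≡ 180 (mod 1271)
5^1024 ≡ 180^2 = 32400 ≡ 625 (mod 1271)
1270 = 1024 + 128 + 64 + 32 + 16 + 4 + 2 in binary powers of 2.
So 5^1270 ≡ 625 · 428 · 625 · 180 · 160 · 625 · 25 ≡ 532 (mod 1271).
Since 532 ≠ 1, base 5 is a Fermat witness: 1271 is composite.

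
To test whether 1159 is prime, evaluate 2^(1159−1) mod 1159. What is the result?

2^1 ≡ 2 (mod 1159)
2^2 ≡ 2^2 = 4 ≡ 4 (mod 1159)
2^4 ≡ 4^2 = 16 ≡ 16 (mod 1159)
2^8 ≡ 16^2 = 256 ≡ 256 (mod 1159)
2^16 ≡ 256^2 = 65536 ≡ 632 (mod 1159)
2^32 ≡ 632^2 = 399424 ≡ 728 (mod 1159)
2^64 ≡ 728^2 = 529984 ≡ 321 (mod 1159)
2^128 ≡ 321^2 = 103041 ≡ 1049 (mod 1159)
2^256 ≡ 1049^2 = 1100401 ≡ 510 (mod 1159)
2^512 ≡ 510^2 = 260100 ≡ 484 (mod 1159)
2^1024 ≡ 484^2 = 234256 ≡ 138 (mod 1159)
1158 = 1024 + 128 + 4 + 2 in binary powers of 2.
So 2^1158 ≡ 138 · 1049 · 16 · 4 ≡ 881 (mod 1159).
Since 881 ≠ 1, base 2 is a Fermat witness: 1159 is composite.

881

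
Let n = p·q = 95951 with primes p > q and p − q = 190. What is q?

Since p = q + 190, we have 95951 = q(q + 190), so q² + 190q − 95951 = 0.
Discriminant: 190² + 4·95951 = 36100 + 383804 = 419904; √419904 = 648.
q = (−190 + 648)/2 = 229, and p = q + 190 = 419.
Check: 229 · 419 = 95951.

229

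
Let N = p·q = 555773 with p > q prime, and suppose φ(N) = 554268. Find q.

647

φ(n) = (p−1)(q−1) = n − (p+q) + 1, so p + q = 555773 − 554268 + 1 = 1506.
p and q are the roots of t² − 1506t + 555773 = 0.
Discriminant: 1506² − 4·555773 = 2268036 − 2223092 = 44944; √44944 = 212.
q = (1506 − 212)/2 = 647, p = (1506 + 212)/2 = 859.
Check: 647 · 859 = 555773.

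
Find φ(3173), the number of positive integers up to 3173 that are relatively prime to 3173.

2988

Factor: 3173 = 19 · 167.
φ(3173) = (19−1) · (167−1) = 18 · 166 = 2988.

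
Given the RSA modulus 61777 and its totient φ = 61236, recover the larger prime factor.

φ(n) = (p−1)(q−1) = n − (p+q) + 1, so p + q = 61777 − 61236 + 1 = 542.
p and q are the roots of t² − 542t + 61777 = 0.
Discriminant: 542² − 4·61777 = 293764 − 247108 = 46656; √46656 = 216.
q = (542 − 216)/2 = 163, p = (542 + 216)/2 = 379.
Check: 163 · 379 = 61777.

379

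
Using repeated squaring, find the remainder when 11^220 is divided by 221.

11^1 ≡ 11 (mod 221)
11^2 ≡ 11^2 = 121 ≡ 121 (mod 221)
11^4 ≡ 121^2 = 14641 ≡ 55 (mod 221)
11^8 ≡ 55^2 = 3025 ≡ 152 (mod 221)
11^16 ≡ 152^2 = 23104 ≡ 120 (mod 221)
11^32 ≡ 120^2 = 14400 ≡ 35 (mod 221)
11^64 ≡ 35^2 = 1225 ≡ 120 (mod 221)
11^128 ≡ 120^2 = 14400 ≡ 35 (mod 221)
220 = 128 + 64 + 16 + 8 + 4 in binary powers of 2.
So 11^220 ≡ 35 · 120 · 120 · 152 · 55 ≡ 81 (mod 221).
Since 81 ≠ 1, base 11 is a Fermat witness: 221 is composite.

81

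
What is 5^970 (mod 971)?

5^1 ≡ 5 (mod 971)
5^2 ≡ 5^2 = 25 ≡ 25 (mod 971)
5^4 ≡ 25^2 = 625 ≡ 625 (mod 971)
5^8 ≡ 625^2 = 390625 ≡ 283 (mod 971)
5^16 ≡ 283^2 = 80089 ≡ 467 (mod 971)
5^32 ≡ 467^2 = 218089 ≡ 585 (mod 971)
5^64 ≡ 585^2 = 342225 ≡ 433 (mod 971)
5^128 ≡ 433^2 = 187489 ≡ 86 (mod 971)
5^256 ≡ 86^2 = 7396 ≡ 599 (mod 971)
5^512 ≡ 599^2 = 358801 ≡ 502 (mod 971)
970 = 512 + 256 + 128 + 64 + 8 + 2 in binary powers of 2.
So 5^970 ≡ 502 · 599 · 86 · 433 · 283 · 25 ≡ 1 (mod 971).
Since the result is 1, base 5 gives no evidence that 971 is composite.

1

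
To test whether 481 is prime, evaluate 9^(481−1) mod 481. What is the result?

248

9^1 ≡ 9 (mod 481)
9^2 ≡ 9^2 = 81 ≡ 81 (mod 481)
9^4 ≡ 81^2 = 6561 ≡ 308 (mod 481)
9^8 ≡ 308^2 = 94864 ≡ 107 (mod 481)
9^16 ≡ 107^2 = 11449 ≡ 386 (mod 481)
9^32 ≡ 386^2 = 148996 ≡ 367 (mod 481)
9^64 ≡ 367^2 = 134689 ≡ 9 (mod 481)
9^128 ≡ 9^2 = 81 ≡ 81 (mod 481)
9^256 ≡ 81^2 = 6561 ≡ 308 (mod 481)
480 = 256 + 128 + 64 + 32 in binary powers of 2.
So 9^480 ≡ 308 · 81 · 9 · 367 ≡ 248 (mod 481).
Since 248 ≠ 1, base 9 is a Fermat witness: 481 is composite.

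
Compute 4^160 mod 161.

25

4^1 ≡ 4 (mod 161)
4^2 ≡ 4^2 = 16 ≡ 16 (mod 161)
4^4 ≡ 16^2 = 256 ≡ 95 (mod 161)
4^8 ≡ 95^2 = 9025 ≡ 9 (mod 161)
4^16 ≡ 9^2 = 81 ≡ 81 (mod 161)
4^32 ≡ 81^2 = 6561 ≡ 121 (mod 161)
4^64 ≡ 121^2 = 14641 ≡ 151 (mod 161)
4^128 ≡ 151^2 = 22801 ≡ 100 (mod 161)
160 = 128 + 32 in binary powers of 2.
So 4^160 ≡ 100 · 121 ≡ 25 (mod 161).
Since 25 ≠ 1, base 4 is a Fermat witness: 161 is composite.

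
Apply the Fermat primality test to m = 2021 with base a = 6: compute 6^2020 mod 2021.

6^1 ≡ 6 (mod 2021)
6^2 ≡ 6^2 = 36 ≡ 36 (mod 2021)
6^4 ≡ 36^2 = 1296 ≡ 1296 (mod 2021)
6^8 ≡ 1296^2 = 1679616 ≡ 165 (mod 2021)
6^16 ≡ 165^2 = 27225 ≡ 952 (mod 2021)
6^32 ≡ 952^2 = 906304 ≡ 896 (mod 2021)
6^64 ≡ 896^2 = 802816 ≡ 479 (mod 2021)
6^128 ≡ 479^2 = 229441 ≡ 1068 (mod 2021)
6^256 ≡ 1068^2 = 1140624 ≡ 780 (mod 2021)
6^512 ≡ 780^2 = 608400 ≡ 79 (mod 2021)
6^1024 ≡ 79^2 = 6241 ≡ 178 (mod 2021)
2020 = 1024 + 512 + 256 + 128 + 64 + 32 + 4 in binary powers of 2.
So 6^2020 ≡ 178 · 79 · 780 · 1068 · 479 · 896 · 1296 ≡ 1511 (mod 2021).
Since 1511 ≠ 1, base 6 is a Fermat witness: 2021 is composite.

1511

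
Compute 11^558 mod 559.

11^1 ≡ 11 (mod 559)
11^2 ≡ 11^2 = 121 ≡ 121 (mod 559)
11^4 ≡ 121^2 = 14641 ≡ 107 (mod 559)
11^8 ≡ 107^2 = 11449 ≡ 269 (mod 559)
11^16 ≡ 269^2 = 72361 ≡ 250 (mod 559)
11^32 ≡ 250^2 = 62500 ≡ 451 (mod 559)
11^64 ≡ 451^2 = 203401 ≡ 484 (mod 559)
11^128 ≡ 484^2 = 234256 ≡ 35 (mod 559)
11^256 ≡ 35^2 = 1225 ≡ 107 (mod 559)
11^512 ≡ 107^2 = 11449 ≡ 269 (mod 559)
558 = 512 + 32 + 8 + 4 + 2 in binary powers of 2.
So 11^558 ≡ 269 · 451 · 269 · 107 · 121 ≡ 532 (mod 559).
Since 532 ≠ 1, base 11 is a Fermat witness: 559 is composite.

532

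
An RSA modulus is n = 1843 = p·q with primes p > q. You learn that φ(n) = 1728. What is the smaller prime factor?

19

φ(n) = (p−1)(q−1) = n − (p+q) + 1, so p + q = 1843 − 1728 + 1 = 116.
p and q are the roots of t² − 116t + 1843 = 0.
Discriminant: 116² − 4·1843 = 13456 − 7372 = 6084; √6084 = 78.
q = (116 − 78)/2 = 19, p = (116 + 78)/2 = 97.
Check: 19 · 97 = 1843.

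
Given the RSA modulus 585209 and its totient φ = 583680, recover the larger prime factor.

φ(n) = (p−1)(q−1) = n − (p+q) + 1, so p + q = 585209 − 583680 + 1 = 1530.
p and q are the roots of t² − 1530t + 585209 = 0.
Discriminant: 1530² − 4·585209 = 2340900 − 2340836 = 64; √64 = 8.
q = (1530 − 8)/2 = 761, p = (1530 + 8)/2 = 769.
Check: 761 · 769 = 585209.

769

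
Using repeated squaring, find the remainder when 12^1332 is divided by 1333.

12^1 ≡ 12 (mod 1333)
12^2 ≡ 12^2 = 144 ≡ 144 (mod 1333)
12^4 ≡ 144^2 = 20736 ≡ 741 (mod 1333)
12^8 ≡ 741^2 = 549081 ≡ 1218 (mod 1333)
12^16 ≡ 1218^2 = 1483524 ≡ 1228 (mod 1333)
12^32 ≡ 1228^2 = 1507984 ≡ 361 (mod 1333)
12^64 ≡ 361^2 = 130321 ≡ 1020 (mod 1333)
12^128 ≡ 1020^2 = 1040400 ≡ 660 (mod 1333)
12^256 ≡ 660^2 = 435600 ≡ 1042 (mod 1333)
12^512 ≡ 1042^2 = 1085764 ≡ 702 (mod 1333)
12^1024 ≡ 702^2 = 492804 ≡ 927 (mod 1333)
1332 = 1024 + 256 + 32 + 16 + 4 in binary powers of 2.
So 12^1332 ≡ 927 · 1042 · 361 · 1228 · 741 ≡ 4 (mod 1333).
Since 4 ≠ 1, base 12 is a Fermat witness: 1333 is composite.

4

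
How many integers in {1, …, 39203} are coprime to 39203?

38808

Factor: 39203 = 197 · 199.
φ(39203) = (197−1) · (199−1) = 196 · 198 = 38808.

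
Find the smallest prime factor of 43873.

73

43873 is odd.
Digit sum 25, not divisible by 3.
Ends in 3: not divisible by 5.
7: 43873 = 7·6267 + 4
11: 43873 = 11·3988 + 5
13: 43873 = 13·3374 + 11
17: 43873 = 17·2580 + 13
19: 43873 = 19·2309 + 2
23: 43873 = 23·1907 + 12
29: 43873 = 29·1512 + 25
31: 43873 = 31·1415 + 8
37: 43873 = 37·1185 + 28
41: 43873 = 41·1070 + 3
43: 43873 = 43·1020 + 13
47: 43873 = 47·933 + 22
53: 43873 = 53·827 + 42
59: 43873 = 59·743 + 36
61: 43873 = 61·719 + 14
67: 43873 = 67·654 + 55
71: 43873 = 71·617 + 66
73: 43873 = 73·601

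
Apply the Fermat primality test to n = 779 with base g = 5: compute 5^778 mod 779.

720

5^1 ≡ 5 (mod 779)
5^2 ≡ 5^2 = 25 ≡ 25 (mod 779)
5^4 ≡ 25^2 = 625 ≡ 625 (mod 779)
5^8 ≡ 625^2 = 390625 ≡ 346 (mod 779)
5^16 ≡ 346^2 = 119716 ≡ 529 (mod 779)
5^32 ≡ 529^2 = 279841 ≡ 180 (mod 779)
5^64 ≡ 180^2 = 32400 ≡ 461 (mod 779)
5^128 ≡ 461^2 = 212521 ≡ 633 (mod 779)
5^256 ≡ 633^2 = 400689 ≡ 283 (mod 779)
5^512 ≡ 283^2 = 80089 ≡ 631 (mod 779)
778 = 512 + 256 + 8 + 2 in binary powers of 2.
So 5^778 ≡ 631 · 283 · 346 · 25 ≡ 720 (mod 779).
Since 720 ≠ 1, base 5 is a Fermat witness: 779 is composite.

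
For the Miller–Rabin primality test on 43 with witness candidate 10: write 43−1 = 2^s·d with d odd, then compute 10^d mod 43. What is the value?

1

43 − 1 = 42 = 2^1 · 21, so d = 21.
10^1 ≡ 10 (mod 43)
10^2 ≡ 10^2 = 100 ≡ 14 (mod 43)
10^4 ≡ 14^2 = 196 ≡ 24 (mod 43)
10^8 ≡ 24^2 = 576 ≡ 17 (mod 43)
10^16 ≡ 17^2 = 289 ≡ 31 (mod 43)
21 = 16 + 4 + 1 in binary powers of 2.
So 10^21 ≡ 31 · 24 · 10 ≡ 1 (mod 43).
Since 10^d ≡ 1 (mod 43), base 10 does not prove 43 composite.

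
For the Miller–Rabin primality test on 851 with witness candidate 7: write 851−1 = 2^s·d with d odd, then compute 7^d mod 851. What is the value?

851 − 1 = 850 = 2^1 · 425, so d = 425.
7^1 ≡ 7 (mod 851)
7^2 ≡ 7^2 = 49 ≡ 49 (mod 851)
7^4 ≡ 49^2 = 2401 ≡ 699 (mod 851)
7^8 ≡ 699^2 = 488601 ≡ 127 (mod 851)
7^16 ≡ 127^2 = 16129 ≡ 811 (mod 851)
7^32 ≡ 811^2 = 657721 ≡ 749 (mod 851)
7^64 ≡ 749^2 = 561001 ≡ 192 (mod 851)
7^128 ≡ 192^2 = 36864 ≡ 271 (mod 851)
7^256 ≡ 271^2 = 73441 ≡ 255 (mod 851)
425 = 256 + 128 + 32 + 8 + 1 in binary powers of 2.
So 7^425 ≡ 255 · 271 · 749 · 127 · 7 ≡ 419 (mod 851).
Squaring chain: 419; never reaches −1, so base 7 is a Miller–Rabin witness that 851 is composite.

419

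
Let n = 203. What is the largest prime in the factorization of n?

29

203 = 7 · 29
29 is prime.
So 203 = 7 · 29; the largest prime factor is 29.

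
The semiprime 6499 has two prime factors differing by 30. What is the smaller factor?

Since p = q + 30, we have 6499 = q(q + 30), so q² + 30q − 6499 = 0.
Discriminant: 30² + 4·6499 = 900 + 25996 = 26896; √26896 = 164.
q = (−30 + 164)/2 = 67, and p = q + 30 = 97.
Check: 67 · 97 = 6499.

67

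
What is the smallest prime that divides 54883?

54883 is odd.
Digit sum 28, not divisible by 3.
Ends in 3: not divisible by 5.
7: 54883 = 7·7840 + 3
11: 54883 = 11·4989 + 4
13: 54883 = 13·4221 + 10
17: 54883 = 17·3228 + 7
19: 54883 = 19·2888 + 11
23: 54883 = 23·2386 + 5
29: 54883 = 29·1892 + 15
31: 54883 = 31·1770 + 13
37: 54883 = 37·1483 + 12
41: 54883 = 41·1338 + 25
43: 54883 = 43·1276 + 15
47: 54883 = 47·1167 + 34
53: 54883 = 53·1035 + 28
59: 54883 = 59·930 + 13
61: 54883 = 61·899 + 44
67: 54883 = 67·819 + 10
71: 54883 = 71·773

71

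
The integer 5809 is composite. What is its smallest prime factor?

37

5809 is odd.
Digit sum 22, not divisible by 3.
Ends in 9: not divisible by 5.
7: 5809 = 7·829 + 6
11: 5809 = 11·528 + 1
13: 5809 = 13·446 + 11
17: 5809 = 17·341 + 12
19: 5809 = 19·305 + 14
23: 5809 = 23·252 + 13
29: 5809 = 29·200 + 9
31: 5809 = 31·187 + 12
37: 5809 = 37·157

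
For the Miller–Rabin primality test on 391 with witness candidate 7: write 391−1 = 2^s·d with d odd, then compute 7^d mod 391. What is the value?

241

391 − 1 = 390 = 2^1 · 195, so d = 195.
7^1 ≡ 7 (mod 391)
7^2 ≡ 7^2 = 49 ≡ 49 (mod 391)
7^4 ≡ 49^2 = 2401 ≡ 55 (mod 391)
7^8 ≡ 55^2 = 3025 ≡ 288 (mod 391)
7^16 ≡ 288^2 = 82944 ≡ 52 (mod 391)
7^32 ≡ 52^2 = 2704 ≡ 358 (mod 391)
7^64 ≡ 358^2 = 128164 ≡ 307 (mod 391)
7^128 ≡ 307^2 = 94249 ≡ 18 (mod 391)
195 = 128 + 64 + 2 + 1 in binary powers of 2.
So 7^195 ≡ 18 · 307 · 49 · 7 ≡ 241 (mod 391).
Squaring chain: 241; never reaches −1, so base 7 is a Miller–Rabin witness that 391 is composite.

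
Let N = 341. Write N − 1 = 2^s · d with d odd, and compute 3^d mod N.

341 − 1 = 340 = 2^2 · 85, so d = 85.
3^1 ≡ 3 (mod 341)
3^2 ≡ 3^2 = 9 ≡ 9 (mod 341)
3^4 ≡ 9^2 = 81 ≡ 81 (mod 341)
3^8 ≡ 81^2 = 6561 ≡ 82 (mod 341)
3^16 ≡ 82^2 = 6724 ≡ 245 (mod 341)
3^32 ≡ 245^2 = 60025 ≡ 9 (mod 341)
3^64 ≡ 9^2 = 81 ≡ 81 (mod 341)
85 = 64 + 16 + 4 + 1 in binary powers of 2.
So 3^85 ≡ 81 · 245 · 81 · 3 ≡ 254 (mod 341).
Squaring chain: 254 → 67; never reaches −1, so base 3 is a Miller–Rabin witness that 341 is composite.

254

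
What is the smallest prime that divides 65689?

65689 is odd.
Digit sum 34, not divisible by 3.
Ends in 9: not divisible by 5.
7: 65689 = 7·9384 + 1
11: 65689 = 11·5971 + 8
13: 65689 = 13·5053

13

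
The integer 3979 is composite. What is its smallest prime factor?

3979 is odd.
Digit sum 28, not divisible by 3.
Ends in 9: not divisible by 5.
7: 3979 = 7·568 + 3
11: 3979 = 11·361 + 8
13: 3979 = 13·306 + 1
17: 3979 = 17·234 + 1
19: 3979 = 19·209 + 8
23: 3979 = 23·173

23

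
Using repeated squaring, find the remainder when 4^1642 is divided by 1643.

4^1 ≡ 4 (mod 1643)
4^2 ≡ 4^2 = 16 ≡ 16 (mod 1643)
4^4 ≡ 16^2 = 256 ≡ 256 (mod 1643)
4^8 ≡ 256^2 = 65536 ≡ 1459 (mod 1643)
4^16 ≡ 1459^2 = 2128681 ≡ 996 (mod 1643)
4^32 ≡ 996^2 = 992016 ≡ 1287 (mod 1643)
4^64 ≡ 1287^2 = 1656369 ≡ 225 (mod 1643)
4^128 ≡ 225^2 = 50625 ≡ 1335 (mod 1643)
4^256 ≡ 1335^2 = 1782225 ≡ 1213 (mod 1643)
4^512 ≡ 1213^2 = 1471369 ≡ 884 (mod 1643)
4^1024 ≡ 884^2 = 781456 ≡ 1031 (mod 1643)
1642 = 1024 + 512 + 64 + 32 + 8 + 2 in binary powers of 2.
So 4^1642 ≡ 1031 · 884 · 225 · 1287 · 1459 · 16 ≡ 574 (mod 1643).
Since 574 ≠ 1, base 4 is a Fermat witness: 1643 is composite.

574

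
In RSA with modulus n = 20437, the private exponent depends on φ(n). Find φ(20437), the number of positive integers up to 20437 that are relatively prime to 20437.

Factor: 20437 = 107 · 191.
φ(20437) = (107−1) · (191−1) = 106 · 190 = 20140.

20140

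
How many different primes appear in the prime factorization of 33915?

5

33915 = 3 · 11305
11305 = 5 · 2261
2261 = 7 · 323
323 = 17 · 19
33915 = 3 · 5 · 7 · 17 · 19, which has 5 distinct prime factors.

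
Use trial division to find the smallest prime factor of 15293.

15293 is odd.
Digit sum 20, not divisible by 3.
Ends in 3: not divisible by 5.
7: 15293 = 7·2184 + 5
11: 15293 = 11·1390 + 3
13: 15293 = 13·1176 + 5
17: 15293 = 17·899 + 10
19: 15293 = 19·804 + 17
23: 15293 = 23·664 + 21
29: 15293 = 29·527 + 10
31: 15293 = 31·493 + 10
37: 15293 = 37·413 + 12
41: 15293 = 41·373

41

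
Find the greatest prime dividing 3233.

3233 = 53 · 61
61 is prime.
So 3233 = 53 · 61; the largest prime factor is 61.

61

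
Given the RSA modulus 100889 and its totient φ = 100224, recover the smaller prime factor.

φ(n) = (p−1)(q−1) = n − (p+q) + 1, so p + q = 100889 − 100224 + 1 = 666.
p and q are the roots of t² − 666t + 100889 = 0.
Discriminant: 666² − 4·100889 = 443556 − 403556 = 40000; √40000 = 200.
q = (666 − 200)/2 = 233, p = (666 + 200)/2 = 433.
Check: 233 · 433 = 100889.

233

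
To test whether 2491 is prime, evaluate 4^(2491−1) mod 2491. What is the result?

947

4^1 ≡ 4 (mod 2491)
4^2 ≡ 4^2 = 16 ≡ 16 (mod 2491)
4^4 ≡ 16^2 = 256 ≡ 256 (mod 2491)
4^8 ≡ 256^2 = 65536 ≡ 770 (mod 2491)
4^16 ≡ 770^2 = 592900 ≡ 42 (mod 2491)
4^32 ≡ 42^2 = 1764 ≡ 1764 (mod 2491)
4^64 ≡ 1764^2 = 3111696 ≡ 437 (mod 2491)
4^128 ≡ 437^2 = 190969 ≡ 1653 (mod 2491)
4^256 ≡ 1653^2 = 2732409 ≡ 2273 (mod 2491)
4^512 ≡ 2273^2 = 5166529 ≡ 195 (mod 2491)
4^1024 ≡ 195^2 = 38025 ≡ 660 (mod 2491)
4^2048 ≡ 660^2 = 435600 ≡ 2166 (mod 2491)
2490 = 2048 + 256 + 128 + 32 + 16 + 8 + 2 in binary powers of 2.
So 4^2490 ≡ 2166 · 2273 · 1653 · 1764 · 42 · 770 · 16 ≡ 947 (mod 2491).
Since 947 ≠ 1, base 4 is a Fermat witness: 2491 is composite.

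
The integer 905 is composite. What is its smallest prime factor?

905 is odd.
Digit sum 14, not divisible by 3.
Ends in 5: divisible by 5.

5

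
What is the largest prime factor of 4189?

4189 = 59 · 71
71 is prime.
So 4189 = 59 · 71; the largest prime factor is 71.

71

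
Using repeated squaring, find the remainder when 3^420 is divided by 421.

3^1 ≡ 3 (mod 421)
3^2 ≡ 3^2 = 9 ≡ 9 (mod 421)
3^4 ≡ 9^2 = 81 ≡ 81 (mod 421)
3^8 ≡ 81^2 = 6561 ≡ 246 (mod 421)
3^16 ≡ 246^2 = 60516 ≡ 313 (mod 421)
3^32 ≡ 313^2 = 97969 ≡ 297 (mod 421)
3^64 ≡ 297^2 = 88209 ≡ 220 (mod 421)
3^128 ≡ 220^2 = 48400 ≡ 406 (mod 421)
3^256 ≡ 406^2 = 164836 ≡ 225 (mod 421)
420 = 256 + 128 + 32 + 4 in binary powers of 2.
So 3^420 ≡ 225 · 406 · 297 · 81 ≡ 1 (mod 421).
Since the result is 1, base 3 gives no evidence that 421 is composite.

1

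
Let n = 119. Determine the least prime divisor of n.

7

119 is odd.
Digit sum 11, not divisible by 3.
Ends in 9: not divisible by 5.
7: 119 = 7·17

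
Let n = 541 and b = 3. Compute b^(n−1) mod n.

3^1 ≡ 3 (mod 541)
3^2 ≡ 3^2 = 9 ≡ 9 (mod 541)
3^4 ≡ 9^2 = 81 ≡ 81 (mod 541)
3^8 ≡ 81^2 = 6561 ≡ 69 (mod 541)
3^16 ≡ 69^2 = 4761 ≡ 433 (mod 541)
3^32 ≡ 433^2 = 187489 ≡ 303 (mod 541)
3^64 ≡ 303^2 = 91809 ≡ 380 (mod 541)
3^128 ≡ 380^2 = 144400 ≡ 494 (mod 541)
3^256 ≡ 494^2 = 244036 ≡ 45 (mod 541)
3^512 ≡ 45^2 = 2025 ≡ 402 (mod 541)
540 = 512 + 16 + 8 + 4 in binary powers of 2.
So 3^540 ≡ 402 · 433 · 69 · 81 ≡ 1 (mod 541).
Since the result is 1, base 3 gives no evidence that 541 is composite.

1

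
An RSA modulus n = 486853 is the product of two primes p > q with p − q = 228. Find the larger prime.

Since p = q + 228, we have 486853 = q(q + 228), so q² + 228q − 486853 = 0.
Discriminant: 228² + 4·486853 = 51984 + 1947412 = 1999396; √1999396 = 1414.
q = (−228 + 1414)/2 = 593, and p = q + 228 = 821.
Check: 593 · 821 = 486853.

821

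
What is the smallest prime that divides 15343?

15343 is odd.
Digit sum 16, not divisible by 3.
Ends in 3: not divisible by 5.
7: 15343 = 7·2191 + 6
11: 15343 = 11·1394 + 9
13: 15343 = 13·1180 + 3
17: 15343 = 17·902 + 9
19: 15343 = 19·807 + 10
23: 15343 = 23·667 + 2
29: 15343 = 29·529 + 2
31: 15343 = 31·494 + 29
37: 15343 = 37·414 + 25
41: 15343 = 41·374 + 9
43: 15343 = 43·356 + 35
47: 15343 = 47·326 + 21
53: 15343 = 53·289 + 26
59: 15343 = 59·260 + 3
61: 15343 = 61·251 + 32
67: 15343 = 67·229

67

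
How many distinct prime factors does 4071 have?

4071 = 3 · 1357
1357 = 23 · 59
4071 = 3 · 23 · 59, which has 3 distinct prime factors.

3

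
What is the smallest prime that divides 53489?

53489 is odd.
Digit sum 29, not divisible by 3.
Ends in 9: not divisible by 5.
7: 53489 = 7·7641 + 2
11: 53489 = 11·4862 + 7
13: 53489 = 13·4114 + 7
17: 53489 = 17·3146 + 7
19: 53489 = 19·2815 + 4
23: 53489 = 23·2325 + 14
29: 53489 = 29·1844 + 13
31: 53489 = 31·1725 + 14
37: 53489 = 37·1445 + 24
41: 53489 = 41·1304 + 25
43: 53489 = 43·1243 + 40
47: 53489 = 47·1138 + 3
53: 53489 = 53·1009 + 12
59: 53489 = 59·906 + 35
61: 53489 = 61·876 + 53
67: 53489 = 67·798 + 23
71: 53489 = 71·753 + 26
73: 53489 = 73·732 + 53
79: 53489 = 79·677 + 6
83: 53489 = 83·644 + 37
89: 53489 = 89·601

89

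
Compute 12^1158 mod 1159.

12^1 ≡ 12 (mod 1159)
12^2 ≡ 12^2 = 144 ≡ 144 (mod 1159)
12^4 ≡ 144^2 = 20736 ≡ 1033 (mod 1159)
12^8 ≡ 1033^2 = 1067089 ≡ 809 (mod 1159)
12^16 ≡ 809^2 = 654481 ≡ 805 (mod 1159)
12^32 ≡ 805^2 = 648025 ≡ 144 (mod 1159)
12^64 ≡ 144^2 = 20736 ≡ 1033 (mod 1159)
12^128 ≡ 1033^2 = 1067089 ≡ 809 (mod 1159)
12^256 ≡ 809^2 = 654481 ≡ 805 (mod 1159)
12^512 ≡ 805^2 = 648025 ≡ 144 (mod 1159)
12^1024 ≡ 144^2 = 20736 ≡ 1033 (mod 1159)
1158 = 1024 + 128 + 4 + 2 in binary powers of 2.
So 12^1158 ≡ 1033 · 809 · 1033 · 144 ≡ 20 (mod 1159).
Since 20 ≠ 1, base 12 is a Fermat witness: 1159 is composite.

20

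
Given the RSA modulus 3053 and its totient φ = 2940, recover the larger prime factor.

71

φ(n) = (p−1)(q−1) = n − (p+q) + 1, so p + q = 3053 − 2940 + 1 = 114.
p and q are the roots of t² − 114t + 3053 = 0.
Discriminant: 114² − 4·3053 = 12996 − 12212 = 784; √784 = 28.
q = (114 − 28)/2 = 43, p = (114 + 28)/2 = 71.
Check: 43 · 71 = 3053.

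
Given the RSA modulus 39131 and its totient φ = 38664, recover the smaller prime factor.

109

φ(n) = (p−1)(q−1) = n − (p+q) + 1, so p + q = 39131 − 38664 + 1 = 468.
p and q are the roots of t² − 468t + 39131 = 0.
Discriminant: 468² − 4·39131 = 219024 − 156524 = 62500; √62500 = 250.
q = (468 − 250)/2 = 109, p = (468 + 250)/2 = 359.
Check: 109 · 359 = 39131.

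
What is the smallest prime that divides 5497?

23

5497 is odd.
Digit sum 25, not divisible by 3.
Ends in 7: not divisible by 5.
7: 5497 = 7·785 + 2
11: 5497 = 11·499 + 8
13: 5497 = 13·422 + 11
17: 5497 = 17·323 + 6
19: 5497 = 19·289 + 6
23: 5497 = 23·239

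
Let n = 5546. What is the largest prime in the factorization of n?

59

5546 = 2 · 2773
2773 = 47 · 59
59 is prime.
So 5546 = 2 · 47 · 59; the largest prime factor is 59.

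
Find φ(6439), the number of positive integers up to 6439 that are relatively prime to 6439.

6256

Factor: 6439 = 47 · 137.
φ(6439) = (47−1) · (137−1) = 46 · 136 = 6256.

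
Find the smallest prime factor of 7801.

7801 is odd.
Digit sum 16, not divisible by 3.
Ends in 1: not divisible by 5.
7: 7801 = 7·1114 + 3
11: 7801 = 11·709 + 2
13: 7801 = 13·600 + 1
17: 7801 = 17·458 + 15
19: 7801 = 19·410 + 11
23: 7801 = 23·339 + 4
29: 7801 = 29·269

29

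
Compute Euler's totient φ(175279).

Factor: 175279 = 13 · 97 · 139.
φ(175279) = (13−1) · (97−1) · (139−1) = 12 · 96 · 138 = 158976.

158976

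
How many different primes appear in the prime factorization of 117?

2

117 = 3^2 · 13
117 = 3^2 · 13, which has 2 distinct prime factors.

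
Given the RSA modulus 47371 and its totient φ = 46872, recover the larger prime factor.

φ(n) = (p−1)(q−1) = n − (p+q) + 1, so p + q = 47371 − 46872 + 1 = 500.
p and q are the roots of t² − 500t + 47371 = 0.
Discriminant: 500² − 4·47371 = 250000 − 189484 = 60516; √60516 = 246.
q = (500 − 246)/2 = 127, p = (500 + 246)/2 = 373.
Check: 127 · 373 = 47371.

373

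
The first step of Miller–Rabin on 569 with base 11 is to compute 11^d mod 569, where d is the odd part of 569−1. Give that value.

493

569 − 1 = 568 = 2^3 · 71, so d = 71.
11^1 ≡ 11 (mod 569)
11^2 ≡ 11^2 = 121 ≡ 121 (mod 569)
11^4 ≡ 121^2 = 14641 ≡ 416 (mod 569)
11^8 ≡ 416^2 = 173056 ≡ 80 (mod 569)
11^16 ≡ 80^2 = 6400 ≡ 141 (mod 569)
11^32 ≡ 141^2 = 19881 ≡ 535 (mod 569)
11^64 ≡ 535^2 = 286225 ≡ 18 (mod 569)
71 = 64 + 4 + 2 + 1 in binary powers of 2.
So 11^71 ≡ 18 · 416 · 121 · 11 ≡ 493 (mod 569).
Squaring chain: 493 → 86 → 568; reaches −1, so base 11 does not prove 569 composite.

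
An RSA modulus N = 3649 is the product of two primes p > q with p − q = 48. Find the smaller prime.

Since p = q + 48, we have 3649 = q(q + 48), so q² + 48q − 3649 = 0.
Discriminant: 48² + 4·3649 = 2304 + 14596 = 16900; √16900 = 130.
q = (−48 + 130)/2 = 41, and p = q + 48 = 89.
Check: 41 · 89 = 3649.

41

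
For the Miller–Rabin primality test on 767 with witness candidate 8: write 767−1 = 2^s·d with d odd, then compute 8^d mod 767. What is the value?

642

767 − 1 = 766 = 2^1 · 383, so d = 383.
8^1 ≡ 8 (mod 767)
8^2 ≡ 8^2 = 64 ≡ 64 (mod 767)
8^4 ≡ 64^2 = 4096 ≡ 261 (mod 767)
8^8 ≡ 261^2 = 68121 ≡ 625 (mod 767)
8^16 ≡ 625^2 = 390625 ≡ 222 (mod 767)
8^32 ≡ 222^2 = 49284 ≡ 196 (mod 767)
8^64 ≡ 196^2 = 38416 ≡ 66 (mod 767)
8^128 ≡ 66^2 = 4356 ≡ 521 (mod 767)
8^256 ≡ 521^2 = 271441 ≡ 690 (mod 767)
383 = 256 + 64 + 32 + 16 + 8 + 4 + 2 + 1 in binary powers of 2.
So 8^383 ≡ 690 · 66 · 196 · 222 · 625 · 261 · 64 · 8 ≡ 642 (mod 767).
Squaring chain: 642; never reaches −1, so base 8 is a Miller–Rabin witness that 767 is composite.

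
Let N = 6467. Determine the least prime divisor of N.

29

6467 is odd.
Digit sum 23, not divisible by 3.
Ends in 7: not divisible by 5.
7: 6467 = 7·923 + 6
11: 6467 = 11·587 + 10
13: 6467 = 13·497 + 6
17: 6467 = 17·380 + 7
19: 6467 = 19·340 + 7
23: 6467 = 23·281 + 4
29: 6467 = 29·223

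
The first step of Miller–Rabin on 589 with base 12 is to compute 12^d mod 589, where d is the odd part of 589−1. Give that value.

589 − 1 = 588 = 2^2 · 147, so d = 147.
12^1 ≡ 12 (mod 589)
12^2 ≡ 12^2 = 144 ≡ 144 (mod 589)
12^4 ≡ 144^2 = 20736 ≡ 121 (mod 589)
12^8 ≡ 121^2 = 14641 ≡ 505 (mod 589)
12^16 ≡ 505^2 = 255025 ≡ 577 (mod 589)
12^32 ≡ 577^2 = 332929 ≡ 144 (mod 589)
12^64 ≡ 144^2 = 20736 ≡ 121 (mod 589)
12^128 ≡ 121^2 = 14641 ≡ 505 (mod 589)
147 = 128 + 16 + 2 + 1 in binary powers of 2.
So 12^147 ≡ 505 · 577 · 144 · 12 ≡ 151 (mod 589).
Squaring chain: 151 → 419; never reaches −1, so base 12 is a Miller–Rabin witness that 589 is composite.

151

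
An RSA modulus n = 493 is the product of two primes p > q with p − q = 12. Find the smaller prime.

17

Since p = q + 12, we have 493 = q(q + 12), so q² + 12q − 493 = 0.
Discriminant: 12² + 4·493 = 144 + 1972 = 2116; √2116 = 46.
q = (−12 + 46)/2 = 17, and p = q + 12 = 29.
Check: 17 · 29 = 493.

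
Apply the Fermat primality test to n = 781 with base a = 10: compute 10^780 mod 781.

10^1 ≡ 10 (mod 781)
10^2 ≡ 10^2 = 100 ≡ 100 (mod 781)
10^4 ≡ 100^2 = 10000 ≡ 628 (mod 781)
10^8 ≡ 628^2 = 394384 ≡ 760 (mod 781)
10^16 ≡ 760^2 = 577600 ≡ 441 (mod 781)
10^32 ≡ 441^2 = 194481 ≡ 12 (mod 781)
10^64 ≡ 12^2 = 144 ≡ 144 (mod 781)
10^128 ≡ 144^2 = 20736 ≡ 430 (mod 781)
10^256 ≡ 430^2 = 184900 ≡ 584 (mod 781)
10^512 ≡ 584^2 = 341056 ≡ 540 (mod 781)
780 = 512 + 256 + 8 + 4 in binary powers of 2.
So 10^780 ≡ 540 · 584 · 760 · 628 ≡ 243 (mod 781).
Since 243 ≠ 1, base 10 is a Fermat witness: 781 is composite.

243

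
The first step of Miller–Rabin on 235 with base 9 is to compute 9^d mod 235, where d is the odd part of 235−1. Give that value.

235 − 1 = 234 = 2^1 · 117, so d = 117.
9^1 ≡ 9 (mod 235)
9^2 ≡ 9^2 = 81 ≡ 81 (mod 235)
9^4 ≡ 81^2 = 6561 ≡ 216 (mod 235)
9^8 ≡ 216^2 = 46656 ≡ 126 (mod 235)
9^16 ≡ 126^2 = 15876 ≡ 131 (mod 235)
9^32 ≡ 131^2 = 17161 ≡ 6 (mod 235)
9^64 ≡ 6^2 = 36 ≡ 36 (mod 235)
117 = 64 + 32 + 16 + 4 + 1 in binary powers of 2.
So 9^117 ≡ 36 · 6 · 131 · 216 · 9 ≡ 34 (mod 235).
Squaring chain: 34; never reaches −1, so base 9 is a Miller–Rabin witness that 235 is composite.

34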